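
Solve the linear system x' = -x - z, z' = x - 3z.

x(t) = -K_1e^(-2t) - K_2te^(-2t) - 3K_2e^(-2t), z(t) = -K_1e^(-2t) - K_2te^(-2t) - 2K_2e^(-2t)

Coefficient matrix A = [[-1, -1], [1, -3]].
Characteristic polynomial det(A - λI) = λ^2 + 4λ + 4 = 0.
Single eigenvalue λ = -2 with algebraic multiplicity 2.
Eigenvector v = (-1,-1); generalized eigenvector w with (A-λI)w=v is (-3,-2).
General solution: e^(-2t)[K_1·v + K_2·(t·v + w)].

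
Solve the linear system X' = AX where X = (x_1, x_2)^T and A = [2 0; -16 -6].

x_1(t) = -K_1e^(2t), x_2(t) = 2K_1e^(2t) - K_2e^(-6t)

Coefficient matrix A = [[2, 0], [-16, -6]].
Characteristic polynomial det(A - λI) = λ^2 + 4λ - 12 = 0.
Eigenvalues λ = 2, -6.
For λ=2: (A-λI) row 2 is [-16, -8], so an eigenvector is (-1, 2).
For λ=-6: (A-λI) row 1 is [8, 0], so an eigenvector is (0, -1).
General solution: K_1e^(2t)(-1,2) + K_2e^(-6t)(0,-1).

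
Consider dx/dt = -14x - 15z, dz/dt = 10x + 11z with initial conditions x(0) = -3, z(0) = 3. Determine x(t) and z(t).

x(t) = -3e^(t), z(t) = 3e^(t)

Coefficient matrix A = [[-14, -15], [10, 11]].
Characteristic polynomial det(A - λI) = λ^2 + 3λ - 4 = 0.
Eigenvalues λ = -4, 1.
For λ=-4: (A-λI) row 1 is [-10, -15], so an eigenvector is (3, -2).
For λ=1: (A-λI) row 1 is [-15, -15], so an eigenvector is (-1, 1).
General solution: C_1e^(-4t)(3,-2) + C_2e^(t)(-1,1).
Applying x(0)=-3, z(0)=3 gives C_1=0, C_2=3.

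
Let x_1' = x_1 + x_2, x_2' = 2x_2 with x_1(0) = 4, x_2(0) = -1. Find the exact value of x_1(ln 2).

6

A = [[1,1],[0,2]]; eigenvalues λ = 1, 2.
Eigenvectors: (1,0) for λ=1, (-1,-1) for λ=2.
From the initial condition, c_1 = 5, c_2 = 1.
x_1(ln 2) = (5)(2^1)(1) + (1)(2^2)(-1) = 6.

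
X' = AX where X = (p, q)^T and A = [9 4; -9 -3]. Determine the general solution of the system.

p(t) = 2K_1e^(3t) + 2K_2te^(3t) + K_2e^(3t), q(t) = -3K_1e^(3t) - 3K_2te^(3t) - K_2e^(3t)

Coefficient matrix A = [[9, 4], [-9, -3]].
Characteristic polynomial det(A - λI) = λ^2 - 6λ + 9 = 0.
Single eigenvalue λ = 3 with algebraic multiplicity 2.
Eigenvector v = (2,-3); generalized eigenvector w with (A-λI)w=v is (1,-1).
General solution: e^(3t)[K_1·v + K_2·(t·v + w)].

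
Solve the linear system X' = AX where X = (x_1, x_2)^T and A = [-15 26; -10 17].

x_1(t) = 2C_1e^(t)sin(2t) + 3C_1e^(t)cos(2t) + 3C_2e^(t)sin(2t) - 2C_2e^(t)cos(2t), x_2(t) = C_1e^(t)sin(2t) + 2C_1e^(t)cos(2t) + 2C_2e^(t)sin(2t) - C_2e^(t)cos(2t)

Coefficient matrix A = [[-15, 26], [-10, 17]].
Characteristic polynomial det(A - λI) = λ^2 - 2λ + 5 = 0.
Eigenvalues λ = 1 ± 2i (complex conjugate pair).
For λ=1+2i: an eigenvector is (3,2) - i(2,1) = (3 - 2i, 2 - i).
A real fundamental pair from Re and Im of e^((1+2i)t)v: X_1 = e^(t)(cos(2t)·(3,2) + sin(2t)·(2,1)), X_2 = e^(t)(sin(2t)·(3,2) - cos(2t)·(2,1)).
General solution: C_1X_1 + C_2X_2.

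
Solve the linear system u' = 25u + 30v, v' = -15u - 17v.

u(t) = 3c_1e^(4t)sin(3t) - c_1e^(4t)cos(3t) - c_2e^(4t)sin(3t) - 3c_2e^(4t)cos(3t), v(t) = -2c_1e^(4t)sin(3t) + c_1e^(4t)cos(3t) + c_2e^(4t)sin(3t) + 2c_2e^(4t)cos(3t)

Coefficient matrix A = [[25, 30], [-15, -17]].
Characteristic polynomial det(A - λI) = λ^2 - 8λ + 25 = 0.
Eigenvalues λ = 4 ± 3i (complex conjugate pair).
For λ=4+3i: an eigenvector is (-1,1) - i(3,-2) = (-1 - 3i, 1 + 2i).
A real fundamental pair from Re and Im of e^((4+3i)t)v: X_1 = e^(4t)(cos(3t)·(-1,1) + sin(3t)·(3,-2)), X_2 = e^(4t)(sin(3t)·(-1,1) - cos(3t)·(3,-2)).
General solution: c_1X_1 + c_2X_2.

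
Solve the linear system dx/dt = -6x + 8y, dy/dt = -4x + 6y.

x(t) = -C_1e^(2t) - 2C_2e^(-2t), y(t) = -C_1e^(2t) - C_2e^(-2t)

Coefficient matrix A = [[-6, 8], [-4, 6]].
Characteristic polynomial det(A - λI) = λ^2 - 4 = 0.
Eigenvalues λ = 2, -2.
For λ=2: (A-λI) row 1 is [-8, 8], so an eigenvector is (-1, -1).
For λ=-2: (A-λI) row 1 is [-4, 8], so an eigenvector is (-2, -1).
General solution: C_1e^(2t)(-1,-1) + C_2e^(-2t)(-2,-1).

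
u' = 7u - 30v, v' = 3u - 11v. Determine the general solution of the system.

Coefficient matrix A = [[7, -30], [3, -11]].
Characteristic polynomial det(A - λI) = λ^2 + 4λ + 13 = 0.
Eigenvalues λ = -2 ± 3i (complex conjugate pair).
For λ=-2+3i: an eigenvector is (3,1) - i(-1,0) = (3 + i, 1).
A real fundamental pair from Re and Im of e^((-2+3i)t)v: X_1 = e^(-2t)(cos(3t)·(3,1) + sin(3t)·(-1,0)), X_2 = e^(-2t)(sin(3t)·(3,1) - cos(3t)·(-1,0)).
General solution: C_1X_1 + C_2X_2.

u(t) = -C_1e^(-2t)sin(3t) + 3C_1e^(-2t)cos(3t) + 3C_2e^(-2t)sin(3t) + C_2e^(-2t)cos(3t), v(t) = C_1e^(-2t)cos(3t) + C_2e^(-2t)sin(3t)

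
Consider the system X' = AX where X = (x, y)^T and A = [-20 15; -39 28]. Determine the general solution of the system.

x(t) = 2c_1e^(4t)sin(3t) + c_1e^(4t)cos(3t) + c_2e^(4t)sin(3t) - 2c_2e^(4t)cos(3t), y(t) = 3c_1e^(4t)sin(3t) + 2c_1e^(4t)cos(3t) + 2c_2e^(4t)sin(3t) - 3c_2e^(4t)cos(3t)

Coefficient matrix A = [[-20, 15], [-39, 28]].
Characteristic polynomial det(A - λI) = λ^2 - 8λ + 25 = 0.
Eigenvalues λ = 4 ± 3i (complex conjugate pair).
For λ=4+3i: an eigenvector is (1,2) - i(2,3) = (1 - 2i, 2 - 3i).
A real fundamental pair from Re and Im of e^((4+3i)t)v: X_1 = e^(4t)(cos(3t)·(1,2) + sin(3t)·(2,3)), X_2 = e^(4t)(sin(3t)·(1,2) - cos(3t)·(2,3)).
General solution: c_1X_1 + c_2X_2.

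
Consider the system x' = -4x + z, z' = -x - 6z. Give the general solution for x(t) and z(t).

x(t) = -C_1e^(-5t) - C_2te^(-5t), z(t) = C_1e^(-5t) + C_2te^(-5t) - C_2e^(-5t)

Coefficient matrix A = [[-4, 1], [-1, -6]].
Characteristic polynomial det(A - λI) = λ^2 + 10λ + 25 = 0.
Single eigenvalue λ = -5 with algebraic multiplicity 2.
Eigenvector v = (-1,1); generalized eigenvector w with (A-λI)w=v is (0,-1).
General solution: e^(-5t)[C_1·v + C_2·(t·v + w)].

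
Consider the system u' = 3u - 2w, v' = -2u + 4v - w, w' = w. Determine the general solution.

u(t) = c_1e^(3t) + c_3e^(t), v(t) = 2c_1e^(3t) + c_2e^(4t) + c_3e^(t), w(t) = c_3e^(t)

Coefficient matrix A = [[3, 0, -2], [-2, 4, -1], [0, 0, 1]].
det(A - λI) = 0 gives eigenvalues λ = 3, 4, 1.
For λ=3: eigenvector (1,2,0).
For λ=4: eigenvector (0,1,0).
For λ=1: eigenvector (1,1,1).
General solution: c_1e^(3t)(1,2,0) + c_2e^(4t)(0,1,0) + c_3e^(t)(1,1,1).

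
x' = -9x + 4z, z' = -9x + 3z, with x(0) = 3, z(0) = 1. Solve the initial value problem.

Coefficient matrix A = [[-9, 4], [-9, 3]].
Characteristic polynomial det(A - λI) = λ^2 + 6λ + 9 = 0.
Single eigenvalue λ = -3 with algebraic multiplicity 2.
Eigenvector v = (2,3); generalized eigenvector w with (A-λI)w=v is (1,2).
General solution: e^(-3t)[c_1·v + c_2·(t·v + w)].
Applying x(0)=3, z(0)=1 gives c_1=5, c_2=-7.

x(t) = -14te^(-3t) + 3e^(-3t), z(t) = -21te^(-3t) + e^(-3t)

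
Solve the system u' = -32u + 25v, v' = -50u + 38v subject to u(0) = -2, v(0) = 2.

u(t) = 24e^(3t)sin(5t) - 2e^(3t)cos(5t), v(t) = 34e^(3t)sin(5t) + 2e^(3t)cos(5t)

Coefficient matrix A = [[-32, 25], [-50, 38]].
Characteristic polynomial det(A - λI) = λ^2 - 6λ + 34 = 0.
Eigenvalues λ = 3 ± 5i (complex conjugate pair).
For λ=3+5i: an eigenvector is (2,3) - i(1,1) = (2 - i, 3 - i).
A real fundamental pair from Re and Im of e^((3+5i)t)v: X_1 = e^(3t)(cos(5t)·(2,3) + sin(5t)·(1,1)), X_2 = e^(3t)(sin(5t)·(2,3) - cos(5t)·(1,1)).
General solution: c_1X_1 + c_2X_2.
Applying u(0)=-2, v(0)=2 gives c_1=4, c_2=10.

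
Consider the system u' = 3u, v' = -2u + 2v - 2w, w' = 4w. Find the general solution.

u(t) = c_1e^(3t), v(t) = -2c_1e^(3t) + c_2e^(2t) - c_3e^(4t), w(t) = c_3e^(4t)

Coefficient matrix A = [[3, 0, 0], [-2, 2, -2], [0, 0, 4]].
det(A - λI) = 0 gives eigenvalues λ = 3, 2, 4.
For λ=3: eigenvector (1,-2,0).
For λ=2: eigenvector (0,1,0).
For λ=4: eigenvector (0,-1,1).
General solution: c_1e^(3t)(1,-2,0) + c_2e^(2t)(0,1,0) + c_3e^(4t)(0,-1,1).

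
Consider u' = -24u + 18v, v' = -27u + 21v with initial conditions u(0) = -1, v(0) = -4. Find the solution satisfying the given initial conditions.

u(t) = -6e^(3t) + 5e^(-6t), v(t) = -9e^(3t) + 5e^(-6t)

Coefficient matrix A = [[-24, 18], [-27, 21]].
Characteristic polynomial det(A - λI) = λ^2 + 3λ - 18 = 0.
Eigenvalues λ = -6, 3.
For λ=-6: (A-λI) row 1 is [-18, 18], so an eigenvector is (1, 1).
For λ=3: (A-λI) row 1 is [-27, 18], so an eigenvector is (2, 3).
General solution: c_1e^(-6t)(1,1) + c_2e^(3t)(2,3).
Applying u(0)=-1, v(0)=-4 gives c_1=5, c_2=-3.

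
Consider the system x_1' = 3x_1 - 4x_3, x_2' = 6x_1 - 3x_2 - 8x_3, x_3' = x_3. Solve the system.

Coefficient matrix A = [[3, 0, -4], [6, -3, -8], [0, 0, 1]].
det(A - λI) = 0 gives eigenvalues λ = 3, 1, -3.
For λ=3: eigenvector (1,1,0).
For λ=1: eigenvector (2,1,1).
For λ=-3: eigenvector (0,1,0).
General solution: c_1e^(3t)(1,1,0) + c_2e^(t)(2,1,1) + c_3e^(-3t)(0,1,0).

x_1(t) = c_1e^(3t) + 2c_2e^(t), x_2(t) = c_1e^(3t) + c_2e^(t) + c_3e^(-3t), x_3(t) = c_2e^(t)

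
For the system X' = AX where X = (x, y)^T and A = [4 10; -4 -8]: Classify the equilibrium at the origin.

A = [[4,10],[-4,-8]]; det(A-λI) = λ^2 + 4λ + 8.
λ = -2 ± 2i: negative real part.

stable spiral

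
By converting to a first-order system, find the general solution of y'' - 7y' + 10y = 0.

y(t) = C_1e^(5t) + C_2e^(2t)

Let x_1 = y, x_2 = y'. Then x_1' = x_2 and x_2' = -10x_1 + 7x_2.
A = [[0,1],[-10,7]]; det(A-λI) = λ^2 - 7λ + 10.
Eigenvalues λ = 5, 2 with eigenvectors (1,5), (1,2).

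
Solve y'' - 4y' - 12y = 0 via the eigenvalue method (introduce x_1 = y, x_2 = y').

Let x_1 = y, x_2 = y'. Then x_1' = x_2 and x_2' = 12x_1 + 4x_2.
A = [[0,1],[12,4]]; det(A-λI) = λ^2 - 4λ - 12.
Eigenvalues λ = -2, 6 with eigenvectors (1,-2), (1,6).

y(t) = K_1e^(-2t) + K_2e^(6t)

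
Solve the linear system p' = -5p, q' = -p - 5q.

p(t) = c_2e^(-5t), q(t) = -c_1e^(-5t) - c_2te^(-5t) + c_2e^(-5t)

Coefficient matrix A = [[-5, 0], [-1, -5]].
Characteristic polynomial det(A - λI) = λ^2 + 10λ + 25 = 0.
Single eigenvalue λ = -5 with algebraic multiplicity 2.
Eigenvector v = (0,-1); generalized eigenvector w with (A-λI)w=v is (1,1).
General solution: e^(-5t)[c_1·v + c_2·(t·v + w)].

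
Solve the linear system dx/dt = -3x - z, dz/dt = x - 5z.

x(t) = -c_1e^(-4t) - c_2te^(-4t) - 3c_2e^(-4t), z(t) = -c_1e^(-4t) - c_2te^(-4t) - 2c_2e^(-4t)

Coefficient matrix A = [[-3, -1], [1, -5]].
Characteristic polynomial det(A - λI) = λ^2 + 8λ + 16 = 0.
Single eigenvalue λ = -4 with algebraic multiplicity 2.
Eigenvector v = (-1,-1); generalized eigenvector w with (A-λI)w=v is (-3,-2).
General solution: e^(-4t)[c_1·v + c_2·(t·v + w)].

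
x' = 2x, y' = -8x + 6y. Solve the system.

x(t) = c_1e^(2t), y(t) = 2c_1e^(2t) + c_2e^(6t)

Coefficient matrix A = [[2, 0], [-8, 6]].
Characteristic polynomial det(A - λI) = λ^2 - 8λ + 12 = 0.
Eigenvalues λ = 2, 6.
For λ=2: (A-λI) row 2 is [-8, 4], so an eigenvector is (1, 2).
For λ=6: (A-λI) row 1 is [-4, 0], so an eigenvector is (0, 1).
General solution: c_1e^(2t)(1,2) + c_2e^(6t)(0,1).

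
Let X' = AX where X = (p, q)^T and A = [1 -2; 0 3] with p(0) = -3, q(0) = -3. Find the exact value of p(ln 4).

168

A = [[1,-2],[0,3]]; eigenvalues λ = 3, 1.
Eigenvectors: (-1,1) for λ=3, (-1,0) for λ=1.
From the initial condition, c_1 = -3, c_2 = 6.
p(ln 4) = (-3)(4^3)(-1) + (6)(4^1)(-1) = 168.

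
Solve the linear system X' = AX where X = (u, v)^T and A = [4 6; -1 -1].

u(t) = 2c_1e^(t) + 3c_2e^(2t), v(t) = -c_1e^(t) - c_2e^(2t)

Coefficient matrix A = [[4, 6], [-1, -1]].
Characteristic polynomial det(A - λI) = λ^2 - 3λ + 2 = 0.
Eigenvalues λ = 1, 2.
For λ=1: (A-λI) row 1 is [3, 6], so an eigenvector is (2, -1).
For λ=2: (A-λI) row 1 is [2, 6], so an eigenvector is (3, -1).
General solution: c_1e^(t)(2,-1) + c_2e^(2t)(3,-1).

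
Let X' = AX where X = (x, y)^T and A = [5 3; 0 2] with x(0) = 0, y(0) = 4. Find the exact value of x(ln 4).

4032

A = [[5,3],[0,2]]; eigenvalues λ = 2, 5.
Eigenvectors: (-1,1) for λ=2, (-1,0) for λ=5.
From the initial condition, c_1 = 4, c_2 = -4.
x(ln 4) = (4)(4^2)(-1) + (-4)(4^5)(-1) = 4032.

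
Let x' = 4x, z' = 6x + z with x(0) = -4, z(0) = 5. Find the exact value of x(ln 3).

A = [[4,0],[6,1]]; eigenvalues λ = 4, 1.
Eigenvectors: (1,2) for λ=4, (0,-1) for λ=1.
From the initial condition, c_1 = -4, c_2 = -13.
x(ln 3) = (-4)(3^4)(1) + (-13)(3^1)(0) = -324.

-324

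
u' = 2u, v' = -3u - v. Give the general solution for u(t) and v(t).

Coefficient matrix A = [[2, 0], [-3, -1]].
Characteristic polynomial det(A - λI) = λ^2 - λ - 2 = 0.
Eigenvalues λ = -1, 2.
For λ=-1: (A-λI) row 1 is [3, 0], so an eigenvector is (0, -1).
For λ=2: (A-λI) row 2 is [-3, -3], so an eigenvector is (1, -1).
General solution: K_1e^(-t)(0,-1) + K_2e^(2t)(1,-1).

u(t) = K_2e^(2t), v(t) = -K_1e^(-t) - K_2e^(2t)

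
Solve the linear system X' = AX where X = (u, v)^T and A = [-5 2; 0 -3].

Coefficient matrix A = [[-5, 2], [0, -3]].
Characteristic polynomial det(A - λI) = λ^2 + 8λ + 15 = 0.
Eigenvalues λ = -5, -3.
For λ=-5: (A-λI) row 1 is [0, 2], so an eigenvector is (1, 0).
For λ=-3: (A-λI) row 1 is [-2, 2], so an eigenvector is (-1, -1).
General solution: C_1e^(-5t)(1,0) + C_2e^(-3t)(-1,-1).

u(t) = C_1e^(-5t) - C_2e^(-3t), v(t) = -C_2e^(-3t)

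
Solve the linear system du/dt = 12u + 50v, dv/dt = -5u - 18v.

Coefficient matrix A = [[12, 50], [-5, -18]].
Characteristic polynomial det(A - λI) = λ^2 + 6λ + 34 = 0.
Eigenvalues λ = -3 ± 5i (complex conjugate pair).
For λ=-3+5i: an eigenvector is (1,0) - i(3,-1) = (1 - 3i, 0 + i).
A real fundamental pair from Re and Im of e^((-3+5i)t)v: X_1 = e^(-3t)(cos(5t)·(1,0) + sin(5t)·(3,-1)), X_2 = e^(-3t)(sin(5t)·(1,0) - cos(5t)·(3,-1)).
General solution: c_1X_1 + c_2X_2.

u(t) = 3c_1e^(-3t)sin(5t) + c_1e^(-3t)cos(5t) + c_2e^(-3t)sin(5t) - 3c_2e^(-3t)cos(5t), v(t) = -c_1e^(-3t)sin(5t) + c_2e^(-3t)cos(5t)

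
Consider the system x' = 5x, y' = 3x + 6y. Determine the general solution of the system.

x(t) = -K_2e^(5t), y(t) = -K_1e^(6t) + 3K_2e^(5t)

Coefficient matrix A = [[5, 0], [3, 6]].
Characteristic polynomial det(A - λI) = λ^2 - 11λ + 30 = 0.
Eigenvalues λ = 6, 5.
For λ=6: (A-λI) row 1 is [-1, 0], so an eigenvector is (0, -1).
For λ=5: (A-λI) row 2 is [3, 1], so an eigenvector is (-1, 3).
General solution: K_1e^(6t)(0,-1) + K_2e^(5t)(-1,3).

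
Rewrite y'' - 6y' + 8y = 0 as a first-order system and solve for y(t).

Let x_1 = y, x_2 = y'. Then x_1' = x_2 and x_2' = -8x_1 + 6x_2.
A = [[0,1],[-8,6]]; det(A-λI) = λ^2 - 6λ + 8.
Eigenvalues λ = 4, 2 with eigenvectors (1,4), (1,2).

y(t) = c_1e^(4t) + c_2e^(2t)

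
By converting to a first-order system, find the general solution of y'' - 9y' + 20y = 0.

y(t) = K_1e^(5t) + K_2e^(4t)

Let x_1 = y, x_2 = y'. Then x_1' = x_2 and x_2' = -20x_1 + 9x_2.
A = [[0,1],[-20,9]]; det(A-λI) = λ^2 - 9λ + 20.
Eigenvalues λ = 5, 4 with eigenvectors (1,5), (1,4).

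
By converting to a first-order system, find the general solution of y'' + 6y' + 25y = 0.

Let x_1 = y, x_2 = y'. Then x_1' = x_2 and x_2' = -25x_1 - 6x_2.
A = [[0,1],[-25,-6]]; det(A-λI) = λ^2 + 6λ + 25.
Eigenvalues λ = -3 ± 4i.

y(t) = K_1e^(-3t)cos(4t) + K_2e^(-3t)sin(4t)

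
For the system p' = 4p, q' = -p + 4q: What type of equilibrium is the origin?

unstable improper node

A = [[4,0],[-1,4]]; det(A-λI) = λ^2 - 8λ + 16.
repeated λ = 4 with a single eigenvector.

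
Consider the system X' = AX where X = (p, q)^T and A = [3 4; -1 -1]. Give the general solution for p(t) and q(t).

p(t) = -2c_1e^(t) - 2c_2te^(t) + 3c_2e^(t), q(t) = c_1e^(t) + c_2te^(t) - 2c_2e^(t)

Coefficient matrix A = [[3, 4], [-1, -1]].
Characteristic polynomial det(A - λI) = λ^2 - 2λ + 1 = 0.
Single eigenvalue λ = 1 with algebraic multiplicity 2.
Eigenvector v = (-2,1); generalized eigenvector w with (A-λI)w=v is (3,-2).
General solution: e^(t)[c_1·v + c_2·(t·v + w)].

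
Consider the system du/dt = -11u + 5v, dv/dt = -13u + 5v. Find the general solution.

u(t) = -2K_1e^(-3t)sin(t) - K_1e^(-3t)cos(t) - K_2e^(-3t)sin(t) + 2K_2e^(-3t)cos(t), v(t) = -3K_1e^(-3t)sin(t) - 2K_1e^(-3t)cos(t) - 2K_2e^(-3t)sin(t) + 3K_2e^(-3t)cos(t)

Coefficient matrix A = [[-11, 5], [-13, 5]].
Characteristic polynomial det(A - λI) = λ^2 + 6λ + 10 = 0.
Eigenvalues λ = -3 ± i (complex conjugate pair).
For λ=-3+i: an eigenvector is (-1,-2) - i(-2,-3) = (-1 + 2i, -2 + 3i).
A real fundamental pair from Re and Im of e^((-3+i)t)v: X_1 = e^(-3t)(cos(t)·(-1,-2) + sin(t)·(-2,-3)), X_2 = e^(-3t)(sin(t)·(-1,-2) - cos(t)·(-2,-3)).
General solution: K_1X_1 + K_2X_2.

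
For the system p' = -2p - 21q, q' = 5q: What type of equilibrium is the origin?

A = [[-2,-21],[0,5]]; det(A-λI) = λ^2 - 3λ - 10.
λ = -2, 5: opposite signs.

saddle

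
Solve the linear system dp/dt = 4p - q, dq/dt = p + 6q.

p(t) = -c_1e^(5t) - c_2te^(5t), q(t) = c_1e^(5t) + c_2te^(5t) + c_2e^(5t)

Coefficient matrix A = [[4, -1], [1, 6]].
Characteristic polynomial det(A - λI) = λ^2 - 10λ + 25 = 0.
Single eigenvalue λ = 5 with algebraic multiplicity 2.
Eigenvector v = (-1,1); generalized eigenvector w with (A-λI)w=v is (0,1).
General solution: e^(5t)[c_1·v + c_2·(t·v + w)].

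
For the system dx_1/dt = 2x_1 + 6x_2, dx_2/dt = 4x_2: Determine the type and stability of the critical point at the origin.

unstable node

A = [[2,6],[0,4]]; det(A-λI) = λ^2 - 6λ + 8.
λ = 4, 2: both positive.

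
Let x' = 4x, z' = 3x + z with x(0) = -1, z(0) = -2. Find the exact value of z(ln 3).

A = [[4,0],[3,1]]; eigenvalues λ = 4, 1.
Eigenvectors: (-1,-1) for λ=4, (0,1) for λ=1.
From the initial condition, c_1 = 1, c_2 = -1.
z(ln 3) = (1)(3^4)(-1) + (-1)(3^1)(1) = -84.

-84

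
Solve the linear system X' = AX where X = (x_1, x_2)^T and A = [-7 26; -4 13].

x_1(t) = -2K_1e^(3t)sin(2t) + 3K_1e^(3t)cos(2t) + 3K_2e^(3t)sin(2t) + 2K_2e^(3t)cos(2t), x_2(t) = -K_1e^(3t)sin(2t) + K_1e^(3t)cos(2t) + K_2e^(3t)sin(2t) + K_2e^(3t)cos(2t)

Coefficient matrix A = [[-7, 26], [-4, 13]].
Characteristic polynomial det(A - λI) = λ^2 - 6λ + 13 = 0.
Eigenvalues λ = 3 ± 2i (complex conjugate pair).
For λ=3+2i: an eigenvector is (3,1) - i(-2,-1) = (3 + 2i, 1 + i).
A real fundamental pair from Re and Im of e^((3+2i)t)v: X_1 = e^(3t)(cos(2t)·(3,1) + sin(2t)·(-2,-1)), X_2 = e^(3t)(sin(2t)·(3,1) - cos(2t)·(-2,-1)).
General solution: K_1X_1 + K_2X_2.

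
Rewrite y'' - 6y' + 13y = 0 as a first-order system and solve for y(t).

y(t) = C_1e^(3t)cos(2t) + C_2e^(3t)sin(2t)

Let x_1 = y, x_2 = y'. Then x_1' = x_2 and x_2' = -13x_1 + 6x_2.
A = [[0,1],[-13,6]]; det(A-λI) = λ^2 - 6λ + 13.
Eigenvalues λ = 3 ± 2i.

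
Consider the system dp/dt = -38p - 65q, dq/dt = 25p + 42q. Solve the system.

Coefficient matrix A = [[-38, -65], [25, 42]].
Characteristic polynomial det(A - λI) = λ^2 - 4λ + 29 = 0.
Eigenvalues λ = 2 ± 5i (complex conjugate pair).
For λ=2+5i: an eigenvector is (-3,2) - i(-2,1) = (-3 + 2i, 2 - i).
A real fundamental pair from Re and Im of e^((2+5i)t)v: X_1 = e^(2t)(cos(5t)·(-3,2) + sin(5t)·(-2,1)), X_2 = e^(2t)(sin(5t)·(-3,2) - cos(5t)·(-2,1)).
General solution: C_1X_1 + C_2X_2.

p(t) = -2C_1e^(2t)sin(5t) - 3C_1e^(2t)cos(5t) - 3C_2e^(2t)sin(5t) + 2C_2e^(2t)cos(5t), q(t) = C_1e^(2t)sin(5t) + 2C_1e^(2t)cos(5t) + 2C_2e^(2t)sin(5t) - C_2e^(2t)cos(5t)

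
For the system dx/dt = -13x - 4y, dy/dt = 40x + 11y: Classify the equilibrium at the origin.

stable spiral

A = [[-13,-4],[40,11]]; det(A-λI) = λ^2 + 2λ + 17.
λ = -1 ± 4i: negative real part.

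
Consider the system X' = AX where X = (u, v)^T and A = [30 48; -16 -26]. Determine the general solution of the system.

Coefficient matrix A = [[30, 48], [-16, -26]].
Characteristic polynomial det(A - λI) = λ^2 - 4λ - 12 = 0.
Eigenvalues λ = -2, 6.
For λ=-2: (A-λI) row 1 is [32, 48], so an eigenvector is (-3, 2).
For λ=6: (A-λI) row 1 is [24, 48], so an eigenvector is (-2, 1).
General solution: c_1e^(-2t)(-3,2) + c_2e^(6t)(-2,1).

u(t) = -3c_1e^(-2t) - 2c_2e^(6t), v(t) = 2c_1e^(-2t) + c_2e^(6t)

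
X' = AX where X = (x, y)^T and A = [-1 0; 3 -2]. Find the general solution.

x(t) = -K_2e^(-t), y(t) = -K_1e^(-2t) - 3K_2e^(-t)

Coefficient matrix A = [[-1, 0], [3, -2]].
Characteristic polynomial det(A - λI) = λ^2 + 3λ + 2 = 0.
Eigenvalues λ = -2, -1.
For λ=-2: (A-λI) row 1 is [1, 0], so an eigenvector is (0, -1).
For λ=-1: (A-λI) row 2 is [3, -1], so an eigenvector is (-1, -3).
General solution: K_1e^(-2t)(0,-1) + K_2e^(-t)(-1,-3).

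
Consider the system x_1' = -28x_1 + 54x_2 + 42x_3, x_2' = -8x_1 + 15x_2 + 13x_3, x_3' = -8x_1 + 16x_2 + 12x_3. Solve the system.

Coefficient matrix A = [[-28, 54, 42], [-8, 15, 13], [-8, 16, 12]].
det(A - λI) = 0 gives eigenvalues λ = -4, 4, -1.
For λ=-4: eigenvector (4,1,1).
For λ=4: eigenvector (3,1,1).
For λ=-1: eigenvector (2,1,0).
General solution: C_1e^(-4t)(4,1,1) + C_2e^(4t)(3,1,1) + C_3e^(-t)(2,1,0).

x_1(t) = 4C_1e^(-4t) + 3C_2e^(4t) + 2C_3e^(-t), x_2(t) = C_1e^(-4t) + C_2e^(4t) + C_3e^(-t), x_3(t) = C_1e^(-4t) + C_2e^(4t)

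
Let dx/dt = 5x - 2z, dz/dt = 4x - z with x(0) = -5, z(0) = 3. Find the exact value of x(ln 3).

-327

A = [[5,-2],[4,-1]]; eigenvalues λ = 1, 3.
Eigenvectors: (-1,-2) for λ=1, (1,1) for λ=3.
From the initial condition, c_1 = -8, c_2 = -13.
x(ln 3) = (-8)(3^1)(-1) + (-13)(3^3)(1) = -327.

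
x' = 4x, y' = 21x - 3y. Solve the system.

Coefficient matrix A = [[4, 0], [21, -3]].
Characteristic polynomial det(A - λI) = λ^2 - λ - 12 = 0.
Eigenvalues λ = 4, -3.
For λ=4: (A-λI) row 2 is [21, -7], so an eigenvector is (1, 3).
For λ=-3: (A-λI) row 1 is [7, 0], so an eigenvector is (0, 1).
General solution: K_1e^(4t)(1,3) + K_2e^(-3t)(0,1).

x(t) = K_1e^(4t), y(t) = 3K_1e^(4t) + K_2e^(-3t)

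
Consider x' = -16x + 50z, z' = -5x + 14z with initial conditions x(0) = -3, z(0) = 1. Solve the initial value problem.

x(t) = 19e^(-t)sin(5t) - 3e^(-t)cos(5t), z(t) = 6e^(-t)sin(5t) + e^(-t)cos(5t)

Coefficient matrix A = [[-16, 50], [-5, 14]].
Characteristic polynomial det(A - λI) = λ^2 + 2λ + 26 = 0.
Eigenvalues λ = -1 ± 5i (complex conjugate pair).
For λ=-1+5i: an eigenvector is (-1,0) - i(3,1) = (-1 - 3i, 0 - i).
A real fundamental pair from Re and Im of e^((-1+5i)t)v: X_1 = e^(-t)(cos(5t)·(-1,0) + sin(5t)·(3,1)), X_2 = e^(-t)(sin(5t)·(-1,0) - cos(5t)·(3,1)).
General solution: c_1X_1 + c_2X_2.
Applying x(0)=-3, z(0)=1 gives c_1=6, c_2=-1.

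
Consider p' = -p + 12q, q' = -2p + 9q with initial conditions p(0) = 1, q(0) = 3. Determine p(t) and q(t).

p(t) = 16e^(5t) - 15e^(3t), q(t) = 8e^(5t) - 5e^(3t)

Coefficient matrix A = [[-1, 12], [-2, 9]].
Characteristic polynomial det(A - λI) = λ^2 - 8λ + 15 = 0.
Eigenvalues λ = 3, 5.
For λ=3: (A-λI) row 1 is [-4, 12], so an eigenvector is (3, 1).
For λ=5: (A-λI) row 1 is [-6, 12], so an eigenvector is (-2, -1).
General solution: c_1e^(3t)(3,1) + c_2e^(5t)(-2,-1).
Applying p(0)=1, q(0)=3 gives c_1=-5, c_2=-8.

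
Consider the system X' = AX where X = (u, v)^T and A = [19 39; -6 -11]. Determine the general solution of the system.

u(t) = -2c_1e^(4t)sin(3t) - 3c_1e^(4t)cos(3t) - 3c_2e^(4t)sin(3t) + 2c_2e^(4t)cos(3t), v(t) = c_1e^(4t)sin(3t) + c_1e^(4t)cos(3t) + c_2e^(4t)sin(3t) - c_2e^(4t)cos(3t)

Coefficient matrix A = [[19, 39], [-6, -11]].
Characteristic polynomial det(A - λI) = λ^2 - 8λ + 25 = 0.
Eigenvalues λ = 4 ± 3i (complex conjugate pair).
For λ=4+3i: an eigenvector is (-3,1) - i(-2,1) = (-3 + 2i, 1 - i).
A real fundamental pair from Re and Im of e^((4+3i)t)v: X_1 = e^(4t)(cos(3t)·(-3,1) + sin(3t)·(-2,1)), X_2 = e^(4t)(sin(3t)·(-3,1) - cos(3t)·(-2,1)).
General solution: c_1X_1 + c_2X_2.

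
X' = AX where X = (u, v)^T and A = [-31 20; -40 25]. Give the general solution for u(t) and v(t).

Coefficient matrix A = [[-31, 20], [-40, 25]].
Characteristic polynomial det(A - λI) = λ^2 + 6λ + 25 = 0.
Eigenvalues λ = -3 ± 4i (complex conjugate pair).
For λ=-3+4i: an eigenvector is (-2,-3) - i(-1,-1) = (-2 + i, -3 + i).
A real fundamental pair from Re and Im of e^((-3+4i)t)v: X_1 = e^(-3t)(cos(4t)·(-2,-3) + sin(4t)·(-1,-1)), X_2 = e^(-3t)(sin(4t)·(-2,-3) - cos(4t)·(-1,-1)).
General solution: K_1X_1 + K_2X_2.

u(t) = -K_1e^(-3t)sin(4t) - 2K_1e^(-3t)cos(4t) - 2K_2e^(-3t)sin(4t) + K_2e^(-3t)cos(4t), v(t) = -K_1e^(-3t)sin(4t) - 3K_1e^(-3t)cos(4t) - 3K_2e^(-3t)sin(4t) + K_2e^(-3t)cos(4t)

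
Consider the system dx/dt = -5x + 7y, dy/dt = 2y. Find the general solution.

x(t) = c_1e^(2t) - c_2e^(-5t), y(t) = c_1e^(2t)

Coefficient matrix A = [[-5, 7], [0, 2]].
Characteristic polynomial det(A - λI) = λ^2 + 3λ - 10 = 0.
Eigenvalues λ = 2, -5.
For λ=2: (A-λI) row 1 is [-7, 7], so an eigenvector is (1, 1).
For λ=-5: (A-λI) row 1 is [0, 7], so an eigenvector is (-1, 0).
General solution: c_1e^(2t)(1,1) + c_2e^(-5t)(-1,0).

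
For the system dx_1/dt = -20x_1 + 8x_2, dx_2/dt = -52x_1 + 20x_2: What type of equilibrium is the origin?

center

A = [[-20,8],[-52,20]]; det(A-λI) = λ^2 + 16.
λ = 0 ± 4i: zero real part.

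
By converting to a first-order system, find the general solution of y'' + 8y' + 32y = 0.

y(t) = c_1e^(-4t)cos(4t) + c_2e^(-4t)sin(4t)

Let x_1 = y, x_2 = y'. Then x_1' = x_2 and x_2' = -32x_1 - 8x_2.
A = [[0,1],[-32,-8]]; det(A-λI) = λ^2 + 8λ + 32.
Eigenvalues λ = -4 ± 4i.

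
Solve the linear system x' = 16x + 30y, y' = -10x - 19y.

x(t) = 3c_1e^(-4t) + 2c_2e^(t), y(t) = -2c_1e^(-4t) - c_2e^(t)

Coefficient matrix A = [[16, 30], [-10, -19]].
Characteristic polynomial det(A - λI) = λ^2 + 3λ - 4 = 0.
Eigenvalues λ = -4, 1.
For λ=-4: (A-λI) row 1 is [20, 30], so an eigenvector is (3, -2).
For λ=1: (A-λI) row 1 is [15, 30], so an eigenvector is (2, -1).
General solution: c_1e^(-4t)(3,-2) + c_2e^(t)(2,-1).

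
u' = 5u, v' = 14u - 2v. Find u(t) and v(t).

u(t) = c_1e^(5t), v(t) = 2c_1e^(5t) + c_2e^(-2t)

Coefficient matrix A = [[5, 0], [14, -2]].
Characteristic polynomial det(A - λI) = λ^2 - 3λ - 10 = 0.
Eigenvalues λ = 5, -2.
For λ=5: (A-λI) row 2 is [14, -7], so an eigenvector is (1, 2).
For λ=-2: (A-λI) row 1 is [7, 0], so an eigenvector is (0, 1).
General solution: c_1e^(5t)(1,2) + c_2e^(-2t)(0,1).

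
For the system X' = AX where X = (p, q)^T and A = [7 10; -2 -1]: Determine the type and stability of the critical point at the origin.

unstable spiral

A = [[7,10],[-2,-1]]; det(A-λI) = λ^2 - 6λ + 13.
λ = 3 ± 2i: positive real part.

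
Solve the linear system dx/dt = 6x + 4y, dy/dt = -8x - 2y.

x(t) = C_1e^(2t)cos(4t) + C_2e^(2t)sin(4t), y(t) = -C_1e^(2t)sin(4t) - C_1e^(2t)cos(4t) - C_2e^(2t)sin(4t) + C_2e^(2t)cos(4t)

Coefficient matrix A = [[6, 4], [-8, -2]].
Characteristic polynomial det(A - λI) = λ^2 - 4λ + 20 = 0.
Eigenvalues λ = 2 ± 4i (complex conjugate pair).
For λ=2+4i: an eigenvector is (1,-1) - i(0,-1) = (1, -1 + i).
A real fundamental pair from Re and Im of e^((2+4i)t)v: X_1 = e^(2t)(cos(4t)·(1,-1) + sin(4t)·(0,-1)), X_2 = e^(2t)(sin(4t)·(1,-1) - cos(4t)·(0,-1)).
General solution: C_1X_1 + C_2X_2.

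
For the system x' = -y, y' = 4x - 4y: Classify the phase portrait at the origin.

stable improper node

A = [[0,-1],[4,-4]]; det(A-λI) = λ^2 + 4λ + 4.
repeated λ = -2 with a single eigenvector.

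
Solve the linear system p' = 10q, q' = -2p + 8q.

p(t) = 2c_1e^(4t)sin(2t) - c_1e^(4t)cos(2t) - c_2e^(4t)sin(2t) - 2c_2e^(4t)cos(2t), q(t) = c_1e^(4t)sin(2t) - c_2e^(4t)cos(2t)

Coefficient matrix A = [[0, 10], [-2, 8]].
Characteristic polynomial det(A - λI) = λ^2 - 8λ + 20 = 0.
Eigenvalues λ = 4 ± 2i (complex conjugate pair).
For λ=4+2i: an eigenvector is (-1,0) - i(2,1) = (-1 - 2i, 0 - i).
A real fundamental pair from Re and Im of e^((4+2i)t)v: X_1 = e^(4t)(cos(2t)·(-1,0) + sin(2t)·(2,1)), X_2 = e^(4t)(sin(2t)·(-1,0) - cos(2t)·(2,1)).
General solution: c_1X_1 + c_2X_2.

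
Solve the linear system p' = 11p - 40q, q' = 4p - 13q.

p(t) = c_1e^(-t)sin(4t) - 3c_1e^(-t)cos(4t) - 3c_2e^(-t)sin(4t) - c_2e^(-t)cos(4t), q(t) = -c_1e^(-t)cos(4t) - c_2e^(-t)sin(4t)

Coefficient matrix A = [[11, -40], [4, -13]].
Characteristic polynomial det(A - λI) = λ^2 + 2λ + 17 = 0.
Eigenvalues λ = -1 ± 4i (complex conjugate pair).
For λ=-1+4i: an eigenvector is (-3,-1) - i(1,0) = (-3 - i, -1).
A real fundamental pair from Re and Im of e^((-1+4i)t)v: X_1 = e^(-t)(cos(4t)·(-3,-1) + sin(4t)·(1,0)), X_2 = e^(-t)(sin(4t)·(-3,-1) - cos(4t)·(1,0)).
General solution: c_1X_1 + c_2X_2.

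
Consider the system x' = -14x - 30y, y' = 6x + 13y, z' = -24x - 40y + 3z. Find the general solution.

Coefficient matrix A = [[-14, -30, 0], [6, 13, 0], [-24, -40, 3]].
det(A - λI) = 0 gives eigenvalues λ = -2, 1, 3.
For λ=-2: eigenvector (5,-2,8).
For λ=1: eigenvector (-2,1,-4).
For λ=3: eigenvector (0,0,1).
General solution: C_1e^(-2t)(5,-2,8) + C_2e^(t)(-2,1,-4) + C_3e^(3t)(0,0,1).

x(t) = 5C_1e^(-2t) - 2C_2e^(t), y(t) = -2C_1e^(-2t) + C_2e^(t), z(t) = 8C_1e^(-2t) - 4C_2e^(t) + C_3e^(3t)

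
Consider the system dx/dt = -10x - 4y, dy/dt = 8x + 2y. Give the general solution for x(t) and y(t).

Coefficient matrix A = [[-10, -4], [8, 2]].
Characteristic polynomial det(A - λI) = λ^2 + 8λ + 12 = 0.
Eigenvalues λ = -2, -6.
For λ=-2: (A-λI) row 1 is [-8, -4], so an eigenvector is (-1, 2).
For λ=-6: (A-λI) row 1 is [-4, -4], so an eigenvector is (-1, 1).
General solution: C_1e^(-2t)(-1,2) + C_2e^(-6t)(-1,1).

x(t) = -C_1e^(-2t) - C_2e^(-6t), y(t) = 2C_1e^(-2t) + C_2e^(-6t)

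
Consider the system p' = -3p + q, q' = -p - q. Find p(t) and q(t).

p(t) = -C_1e^(-2t) - C_2te^(-2t) + C_2e^(-2t), q(t) = -C_1e^(-2t) - C_2te^(-2t)

Coefficient matrix A = [[-3, 1], [-1, -1]].
Characteristic polynomial det(A - λI) = λ^2 + 4λ + 4 = 0.
Single eigenvalue λ = -2 with algebraic multiplicity 2.
Eigenvector v = (-1,-1); generalized eigenvector w with (A-λI)w=v is (1,0).
General solution: e^(-2t)[C_1·v + C_2·(t·v + w)].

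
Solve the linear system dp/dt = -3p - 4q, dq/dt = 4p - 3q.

p(t) = -K_1e^(-3t)sin(4t) + K_2e^(-3t)cos(4t), q(t) = K_1e^(-3t)cos(4t) + K_2e^(-3t)sin(4t)

Coefficient matrix A = [[-3, -4], [4, -3]].
Characteristic polynomial det(A - λI) = λ^2 + 6λ + 25 = 0.
Eigenvalues λ = -3 ± 4i (complex conjugate pair).
For λ=-3+4i: an eigenvector is (0,1) - i(-1,0) = (0 + i, 1).
A real fundamental pair from Re and Im of e^((-3+4i)t)v: X_1 = e^(-3t)(cos(4t)·(0,1) + sin(4t)·(-1,0)), X_2 = e^(-3t)(sin(4t)·(0,1) - cos(4t)·(-1,0)).
General solution: K_1X_1 + K_2X_2.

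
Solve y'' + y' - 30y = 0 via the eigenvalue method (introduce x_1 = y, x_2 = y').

Let x_1 = y, x_2 = y'. Then x_1' = x_2 and x_2' = 30x_1 - x_2.
A = [[0,1],[30,-1]]; det(A-λI) = λ^2 + λ - 30.
Eigenvalues λ = 5, -6 with eigenvectors (1,5), (1,-6).

y(t) = c_1e^(5t) + c_2e^(-6t)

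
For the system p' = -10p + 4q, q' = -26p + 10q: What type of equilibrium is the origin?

A = [[-10,4],[-26,10]]; det(A-λI) = λ^2 + 4.
λ = 0 ± 2i: zero real part.

center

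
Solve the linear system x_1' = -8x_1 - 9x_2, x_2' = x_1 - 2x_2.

x_1(t) = -3C_1e^(-5t) - 3C_2te^(-5t) + C_2e^(-5t), x_2(t) = C_1e^(-5t) + C_2te^(-5t)

Coefficient matrix A = [[-8, -9], [1, -2]].
Characteristic polynomial det(A - λI) = λ^2 + 10λ + 25 = 0.
Single eigenvalue λ = -5 with algebraic multiplicity 2.
Eigenvector v = (-3,1); generalized eigenvector w with (A-λI)w=v is (1,0).
General solution: e^(-5t)[C_1·v + C_2·(t·v + w)].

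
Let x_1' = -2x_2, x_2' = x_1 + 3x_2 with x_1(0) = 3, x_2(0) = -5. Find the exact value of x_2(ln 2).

A = [[0,-2],[1,3]]; eigenvalues λ = 2, 1.
Eigenvectors: (-1,1) for λ=2, (2,-1) for λ=1.
From the initial condition, c_1 = -7, c_2 = -2.
x_2(ln 2) = (-7)(2^2)(1) + (-2)(2^1)(-1) = -24.

-24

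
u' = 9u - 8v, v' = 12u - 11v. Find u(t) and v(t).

u(t) = C_1e^(t) - 2C_2e^(-3t), v(t) = C_1e^(t) - 3C_2e^(-3t)

Coefficient matrix A = [[9, -8], [12, -11]].
Characteristic polynomial det(A - λI) = λ^2 + 2λ - 3 = 0.
Eigenvalues λ = 1, -3.
For λ=1: (A-λI) row 1 is [8, -8], so an eigenvector is (1, 1).
For λ=-3: (A-λI) row 1 is [12, -8], so an eigenvector is (-2, -3).
General solution: C_1e^(t)(1,1) + C_2e^(-3t)(-2,-3).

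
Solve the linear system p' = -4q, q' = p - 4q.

p(t) = 2c_1e^(-2t) + 2c_2te^(-2t) + 3c_2e^(-2t), q(t) = c_1e^(-2t) + c_2te^(-2t) + c_2e^(-2t)

Coefficient matrix A = [[0, -4], [1, -4]].
Characteristic polynomial det(A - λI) = λ^2 + 4λ + 4 = 0.
Single eigenvalue λ = -2 with algebraic multiplicity 2.
Eigenvector v = (2,1); generalized eigenvector w with (A-λI)w=v is (3,1).
General solution: e^(-2t)[c_1·v + c_2·(t·v + w)].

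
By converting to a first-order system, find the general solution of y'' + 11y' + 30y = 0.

Let x_1 = y, x_2 = y'. Then x_1' = x_2 and x_2' = -30x_1 - 11x_2.
A = [[0,1],[-30,-11]]; det(A-λI) = λ^2 + 11λ + 30.
Eigenvalues λ = -6, -5 with eigenvectors (1,-6), (1,-5).

y(t) = C_1e^(-6t) + C_2e^(-5t)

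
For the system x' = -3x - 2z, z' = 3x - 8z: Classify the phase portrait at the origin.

A = [[-3,-2],[3,-8]]; det(A-λI) = λ^2 + 11λ + 30.
λ = -6, -5: both negative.

stable node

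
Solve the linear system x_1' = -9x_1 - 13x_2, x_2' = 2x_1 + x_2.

x_1(t) = -2K_1e^(-4t)sin(t) + 3K_1e^(-4t)cos(t) + 3K_2e^(-4t)sin(t) + 2K_2e^(-4t)cos(t), x_2(t) = K_1e^(-4t)sin(t) - K_1e^(-4t)cos(t) - K_2e^(-4t)sin(t) - K_2e^(-4t)cos(t)

Coefficient matrix A = [[-9, -13], [2, 1]].
Characteristic polynomial det(A - λI) = λ^2 + 8λ + 17 = 0.
Eigenvalues λ = -4 ± i (complex conjugate pair).
For λ=-4+i: an eigenvector is (3,-1) - i(-2,1) = (3 + 2i, -1 - i).
A real fundamental pair from Re and Im of e^((-4+i)t)v: X_1 = e^(-4t)(cos(t)·(3,-1) + sin(t)·(-2,1)), X_2 = e^(-4t)(sin(t)·(3,-1) - cos(t)·(-2,1)).
General solution: K_1X_1 + K_2X_2.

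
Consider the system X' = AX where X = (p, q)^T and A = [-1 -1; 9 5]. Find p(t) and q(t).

Coefficient matrix A = [[-1, -1], [9, 5]].
Characteristic polynomial det(A - λI) = λ^2 - 4λ + 4 = 0.
Single eigenvalue λ = 2 with algebraic multiplicity 2.
Eigenvector v = (-1,3); generalized eigenvector w with (A-λI)w=v is (1,-2).
General solution: e^(2t)[c_1·v + c_2·(t·v + w)].

p(t) = -c_1e^(2t) - c_2te^(2t) + c_2e^(2t), q(t) = 3c_1e^(2t) + 3c_2te^(2t) - 2c_2e^(2t)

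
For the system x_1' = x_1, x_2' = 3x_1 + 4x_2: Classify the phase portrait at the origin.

unstable node

A = [[1,0],[3,4]]; det(A-λI) = λ^2 - 5λ + 4.
λ = 4, 1: both positive.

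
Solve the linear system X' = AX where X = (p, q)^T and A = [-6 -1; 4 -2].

Coefficient matrix A = [[-6, -1], [4, -2]].
Characteristic polynomial det(A - λI) = λ^2 + 8λ + 16 = 0.
Single eigenvalue λ = -4 with algebraic multiplicity 2.
Eigenvector v = (-1,2); generalized eigenvector w with (A-λI)w=v is (2,-3).
General solution: e^(-4t)[C_1·v + C_2·(t·v + w)].

p(t) = -C_1e^(-4t) - C_2te^(-4t) + 2C_2e^(-4t), q(t) = 2C_1e^(-4t) + 2C_2te^(-4t) - 3C_2e^(-4t)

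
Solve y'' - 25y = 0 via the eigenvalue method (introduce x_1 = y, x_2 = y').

y(t) = C_1e^(-5t) + C_2e^(5t)

Let x_1 = y, x_2 = y'. Then x_1' = x_2 and x_2' = 25x_1.
A = [[0,1],[25,0]]; det(A-λI) = λ^2 - 25.
Eigenvalues λ = -5, 5 with eigenvectors (1,-5), (1,5).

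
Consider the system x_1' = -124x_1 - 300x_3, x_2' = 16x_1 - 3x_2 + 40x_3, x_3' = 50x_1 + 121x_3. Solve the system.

Coefficient matrix A = [[-124, 0, -300], [16, -3, 40], [50, 0, 121]].
det(A - λI) = 0 gives eigenvalues λ = -3, -4, 1.
For λ=-3: eigenvector (0,1,0).
For λ=-4: eigenvector (5,0,-2).
For λ=1: eigenvector (-12,2,5).
General solution: c_1e^(-3t)(0,1,0) + c_2e^(-4t)(5,0,-2) + c_3e^(t)(-12,2,5).

x_1(t) = 5c_2e^(-4t) - 12c_3e^(t), x_2(t) = c_1e^(-3t) + 2c_3e^(t), x_3(t) = -2c_2e^(-4t) + 5c_3e^(t)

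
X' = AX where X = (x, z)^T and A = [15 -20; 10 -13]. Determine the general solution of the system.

x(t) = -3C_1e^(t)sin(2t) + C_1e^(t)cos(2t) + C_2e^(t)sin(2t) + 3C_2e^(t)cos(2t), z(t) = -2C_1e^(t)sin(2t) + C_1e^(t)cos(2t) + C_2e^(t)sin(2t) + 2C_2e^(t)cos(2t)

Coefficient matrix A = [[15, -20], [10, -13]].
Characteristic polynomial det(A - λI) = λ^2 - 2λ + 5 = 0.
Eigenvalues λ = 1 ± 2i (complex conjugate pair).
For λ=1+2i: an eigenvector is (1,1) - i(-3,-2) = (1 + 3i, 1 + 2i).
A real fundamental pair from Re and Im of e^((1+2i)t)v: X_1 = e^(t)(cos(2t)·(1,1) + sin(2t)·(-3,-2)), X_2 = e^(t)(sin(2t)·(1,1) - cos(2t)·(-3,-2)).
General solution: C_1X_1 + C_2X_2.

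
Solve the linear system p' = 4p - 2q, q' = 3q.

p(t) = -2K_1e^(3t) + K_2e^(4t), q(t) = -K_1e^(3t)

Coefficient matrix A = [[4, -2], [0, 3]].
Characteristic polynomial det(A - λI) = λ^2 - 7λ + 12 = 0.
Eigenvalues λ = 3, 4.
For λ=3: (A-λI) row 1 is [1, -2], so an eigenvector is (-2, -1).
For λ=4: (A-λI) row 1 is [0, -2], so an eigenvector is (1, 0).
General solution: K_1e^(3t)(-2,-1) + K_2e^(4t)(1,0).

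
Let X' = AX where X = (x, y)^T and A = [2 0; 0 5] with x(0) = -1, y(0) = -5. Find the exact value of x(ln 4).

A = [[2,0],[0,5]]; eigenvalues λ = 5, 2.
Eigenvectors: (0,-1) for λ=5, (1,0) for λ=2.
From the initial condition, c_1 = 5, c_2 = -1.
x(ln 4) = (5)(4^5)(0) + (-1)(4^2)(1) = -16.

-16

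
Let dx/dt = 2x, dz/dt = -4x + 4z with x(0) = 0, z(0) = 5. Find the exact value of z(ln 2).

A = [[2,0],[-4,4]]; eigenvalues λ = 2, 4.
Eigenvectors: (-1,-2) for λ=2, (0,1) for λ=4.
From the initial condition, c_1 = 0, c_2 = 5.
z(ln 2) = (0)(2^2)(-2) + (5)(2^4)(1) = 80.

80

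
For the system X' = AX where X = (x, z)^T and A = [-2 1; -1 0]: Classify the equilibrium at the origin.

A = [[-2,1],[-1,0]]; det(A-λI) = λ^2 + 2λ + 1.
repeated λ = -1 with a single eigenvector.

stable improper node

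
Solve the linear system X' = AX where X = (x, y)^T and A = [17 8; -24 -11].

Coefficient matrix A = [[17, 8], [-24, -11]].
Characteristic polynomial det(A - λI) = λ^2 - 6λ + 5 = 0.
Eigenvalues λ = 5, 1.
For λ=5: (A-λI) row 1 is [12, 8], so an eigenvector is (2, -3).
For λ=1: (A-λI) row 1 is [16, 8], so an eigenvector is (-1, 2).
General solution: K_1e^(5t)(2,-3) + K_2e^(t)(-1,2).

x(t) = 2K_1e^(5t) - K_2e^(t), y(t) = -3K_1e^(5t) + 2K_2e^(t)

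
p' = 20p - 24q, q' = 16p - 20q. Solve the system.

Coefficient matrix A = [[20, -24], [16, -20]].
Characteristic polynomial det(A - λI) = λ^2 - 16 = 0.
Eigenvalues λ = -4, 4.
For λ=-4: (A-λI) row 1 is [24, -24], so an eigenvector is (1, 1).
For λ=4: (A-λI) row 1 is [16, -24], so an eigenvector is (-3, -2).
General solution: c_1e^(-4t)(1,1) + c_2e^(4t)(-3,-2).

p(t) = c_1e^(-4t) - 3c_2e^(4t), q(t) = c_1e^(-4t) - 2c_2e^(4t)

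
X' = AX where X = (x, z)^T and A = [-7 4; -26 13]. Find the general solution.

Coefficient matrix A = [[-7, 4], [-26, 13]].
Characteristic polynomial det(A - λI) = λ^2 - 6λ + 13 = 0.
Eigenvalues λ = 3 ± 2i (complex conjugate pair).
For λ=3+2i: an eigenvector is (-1,-2) - i(1,3) = (-1 - i, -2 - 3i).
A real fundamental pair from Re and Im of e^((3+2i)t)v: X_1 = e^(3t)(cos(2t)·(-1,-2) + sin(2t)·(1,3)), X_2 = e^(3t)(sin(2t)·(-1,-2) - cos(2t)·(1,3)).
General solution: K_1X_1 + K_2X_2.

x(t) = K_1e^(3t)sin(2t) - K_1e^(3t)cos(2t) - K_2e^(3t)sin(2t) - K_2e^(3t)cos(2t), z(t) = 3K_1e^(3t)sin(2t) - 2K_1e^(3t)cos(2t) - 2K_2e^(3t)sin(2t) - 3K_2e^(3t)cos(2t)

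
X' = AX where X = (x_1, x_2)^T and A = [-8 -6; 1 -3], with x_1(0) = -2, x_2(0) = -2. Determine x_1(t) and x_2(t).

x_1(t) = 16e^(-5t) - 18e^(-6t), x_2(t) = -8e^(-5t) + 6e^(-6t)

Coefficient matrix A = [[-8, -6], [1, -3]].
Characteristic polynomial det(A - λI) = λ^2 + 11λ + 30 = 0.
Eigenvalues λ = -6, -5.
For λ=-6: (A-λI) row 1 is [-2, -6], so an eigenvector is (3, -1).
For λ=-5: (A-λI) row 1 is [-3, -6], so an eigenvector is (2, -1).
General solution: C_1e^(-6t)(3,-1) + C_2e^(-5t)(2,-1).
Applying x_1(0)=-2, x_2(0)=-2 gives C_1=-6, C_2=8.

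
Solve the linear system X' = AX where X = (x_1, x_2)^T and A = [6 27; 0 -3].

Coefficient matrix A = [[6, 27], [0, -3]].
Characteristic polynomial det(A - λI) = λ^2 - 3λ - 18 = 0.
Eigenvalues λ = 6, -3.
For λ=6: (A-λI) row 1 is [0, 27], so an eigenvector is (-1, 0).
For λ=-3: (A-λI) row 1 is [9, 27], so an eigenvector is (3, -1).
General solution: K_1e^(6t)(-1,0) + K_2e^(-3t)(3,-1).

x_1(t) = -K_1e^(6t) + 3K_2e^(-3t), x_2(t) = -K_2e^(-3t)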